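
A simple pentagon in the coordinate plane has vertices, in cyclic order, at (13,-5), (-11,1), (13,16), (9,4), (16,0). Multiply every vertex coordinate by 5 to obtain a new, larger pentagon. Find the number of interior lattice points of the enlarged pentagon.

5801

Using the shoelace formula, 2A = |[13·1 − (-11)·(-5)] + [(-11)·16 − 13·1] + [13·4 − 9·16] + [9·0 − 16·4] + [16·(-5) − 13·0]| = 467, so the area is 467/2.
The number of boundary lattice points is Σ gcd(|Δx|,|Δy|) = gcd(24,6) + gcd(24,15) + gcd(4,12) + gcd(7,4) + gcd(3,5) = 6+3+4+1+1 = 15.
Scaling by 5 multiplies the area by 5² = 25 (so the new area is 5837.5) and multiplies the boundary lattice-point count by 5, giving 75.
By Pick's theorem, the interior count of the dilated polygon is 5837.5 − 75/2 + 1 = 5801.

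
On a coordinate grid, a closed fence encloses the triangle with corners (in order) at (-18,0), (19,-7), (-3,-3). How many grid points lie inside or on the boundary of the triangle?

7

By the shoelace formula, twice the signed area is |((-18)·(-7) − 19·0) + (19·(-3) − (-3)·(-7)) + ((-3)·0 − (-18)·(-3))| = 6, so the area is 3.
Summing gcd(|Δx|,|Δy|) over the edges gives the boundary count: gcd(37,7) + gcd(22,4) + gcd(15,3) = 1+2+3 = 6.
Pick's theorem gives I = A − B/2 + 1 = 3 − 6/2 + 1 = 1, so the closed region contains I + B = 1 + 6 = 7 lattice points.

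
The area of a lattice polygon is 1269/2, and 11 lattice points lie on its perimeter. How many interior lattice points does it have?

From Pick's theorem, I = A − B/2 + 1 = 1269/2 − 11/2 + 1 = 630.

630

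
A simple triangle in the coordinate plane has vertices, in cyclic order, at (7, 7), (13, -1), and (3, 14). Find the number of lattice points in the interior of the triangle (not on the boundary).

Using the shoelace formula, 2A = |(7·(-1) − 13·7) + (13·14 − 3·(-1)) + (3·7 − 7·14)| = 10, so the area is 5.
Along each edge there are gcd(|Δx|,|Δy|)+1 lattice points, so counting each shared vertex once the boundary has gcd(6,8) + gcd(10,15) + gcd(4,7) = 2+5+1 = 8.
Pick's theorem gives I = A − B/2 + 1 = 5 − 8/2 + 1 = 2.

2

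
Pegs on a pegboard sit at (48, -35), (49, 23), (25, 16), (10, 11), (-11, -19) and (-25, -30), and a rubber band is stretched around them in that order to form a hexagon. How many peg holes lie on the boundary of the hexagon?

12

Along each edge there are gcd(|Δx|,|Δy|)+1 lattice points, so counting each shared vertex once the boundary has gcd(1,58) + gcd(24,7) + gcd(15,5) + gcd(21,30) + gcd(14,11) + gcd(73,5) = 1+1+5+3+1+1 = 12.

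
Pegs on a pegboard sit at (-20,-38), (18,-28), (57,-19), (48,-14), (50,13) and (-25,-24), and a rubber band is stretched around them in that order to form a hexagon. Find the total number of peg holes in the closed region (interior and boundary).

By the shoelace formula, twice the signed area is |[(-20)·(-28) − 18·(-38)] + [18·(-19) − 57·(-28)] + [57·(-14) − 48·(-19)] + [48·13 − 50·(-14)] + [50·(-24) − (-25)·13] + [(-25)·(-38) − (-20)·(-24)]| = 3531, so the area is 3531/2.
Summing gcd(|Δx|,|Δy|) over the edges gives the boundary count: gcd(38,10) + gcd(39,9) + gcd(9,5) + gcd(2,27) + gcd(75,37) + gcd(5,14) = 2+3+1+1+1+1 = 9.
Pick's theorem gives I = A − B/2 + 1 = 3531/2 − 9/2 + 1 = 1762, so the closed region contains I + B = 1762 + 9 = 1771 lattice points.

1771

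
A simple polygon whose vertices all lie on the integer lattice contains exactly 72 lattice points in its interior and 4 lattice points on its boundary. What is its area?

By Pick's theorem, A = I + B/2 − 1 = 72 + 4/2 − 1 = 73.

73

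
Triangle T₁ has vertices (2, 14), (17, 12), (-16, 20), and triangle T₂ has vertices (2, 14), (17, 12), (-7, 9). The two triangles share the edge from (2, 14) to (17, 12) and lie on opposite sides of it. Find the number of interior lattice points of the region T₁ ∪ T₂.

The union is the simple quadrilateral with vertices (2, 14), (-16, 20), (17, 12), (-7, 9) in order.
By the shoelace formula, twice the signed area is |(2·20 − (-16)·14) + ((-16)·12 − 17·20) + (17·9 − (-7)·12) + ((-7)·14 − 2·9)| = 147, so the area is 147/2.
Summing gcd(|Δx|,|Δy|) over the edges gives the boundary count: gcd(18,6) + gcd(33,8) + gcd(24,3) + gcd(9,5) = 6+1+3+1 = 11.
By Pick's theorem I = A − B/2 + 1 = 147/2 − 11/2 + 1 = 69.

69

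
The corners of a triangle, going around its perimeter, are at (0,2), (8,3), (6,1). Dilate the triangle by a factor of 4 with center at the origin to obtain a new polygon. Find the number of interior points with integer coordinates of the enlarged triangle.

Using the shoelace formula, 2A = |[0·3 − 8·2] + [8·1 − 6·3] + [6·2 − 0·1]| = 14, so the area is 7.
Summing gcd(|Δx|,|Δy|) over the edges gives the boundary count: gcd(8,1) + gcd(2,2) + gcd(6,1) = 1+2+1 = 4.
Scaling by 4 multiplies the area by 4² = 16 (so the new area is 112) and multiplies the boundary lattice-point count by 4, giving 16.
By Pick's theorem, the interior count of the dilated polygon is 112 − 16/2 + 1 = 105.

105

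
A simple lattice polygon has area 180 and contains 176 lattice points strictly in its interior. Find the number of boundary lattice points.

10

Pick's theorem gives A = I + B/2 − 1, so B = 2(A − I + 1) = 2(180 − 176 + 1) = 10.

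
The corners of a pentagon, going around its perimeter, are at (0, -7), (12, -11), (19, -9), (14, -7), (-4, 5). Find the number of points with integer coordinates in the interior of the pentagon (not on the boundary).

By the shoelace formula, twice the signed area is |(0·(-11) − 12·(-7)) + (12·(-9) − 19·(-11)) + (19·(-7) − 14·(-9)) + (14·5 − (-4)·(-7)) + ((-4)·(-7) − 0·5)| = 248, so the area is 124.
The number of boundary lattice points is Σ gcd(|Δx|,|Δy|) = gcd(12,4) + gcd(7,2) + gcd(5,2) + gcd(18,12) + gcd(4,12) = 4+1+1+6+4 = 16.
By Pick's theorem A = I + B/2 − 1, so I = 124 − 16/2 + 1 = 117.

117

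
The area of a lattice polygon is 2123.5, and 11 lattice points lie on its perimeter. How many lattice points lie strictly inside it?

From Pick's theorem, I = A − B/2 + 1 = 2123.5 − 11/2 + 1 = 2119.

2119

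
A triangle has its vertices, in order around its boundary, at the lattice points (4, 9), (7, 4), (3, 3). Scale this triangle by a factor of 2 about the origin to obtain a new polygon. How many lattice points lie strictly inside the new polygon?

44

Using the shoelace formula, 2A = |[4·4 − 7·9] + [7·3 − 3·4] + [3·9 − 4·3]| = 23, so the area is 23/2.
Summing gcd(|Δx|,|Δy|) over the edges gives the boundary count: gcd(3,5) + gcd(4,1) + gcd(1,6) = 1+1+1 = 3.
Scaling by 2 multiplies the area by 2² = 4 (so the new area is 46) and multiplies the boundary lattice-point count by 2, giving 6.
By Pick's theorem, the interior count of the dilated polygon is 46 − 6/2 + 1 = 44.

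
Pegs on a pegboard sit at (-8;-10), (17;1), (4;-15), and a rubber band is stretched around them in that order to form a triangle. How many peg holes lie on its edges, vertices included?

3

Along each edge there are gcd(|Δx|,|Δy|)+1 lattice points, so counting each shared vertex once the boundary has gcd(25,11) + gcd(13,16) + gcd(12,5) = 1+1+1 = 3.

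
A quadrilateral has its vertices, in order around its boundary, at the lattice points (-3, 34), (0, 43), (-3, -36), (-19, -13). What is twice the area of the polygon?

The shoelace formula gives twice the area as |((-3)·43 − 0·34) + (0·(-36) − (-3)·43) + ((-3)·(-13) − (-19)·(-36)) + ((-19)·34 − (-3)·(-13))| = 1330, so the area is 665.

1330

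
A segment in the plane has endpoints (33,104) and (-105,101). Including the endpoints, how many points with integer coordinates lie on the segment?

4

The number of lattice points on a segment between lattice points is gcd(|Δx|,|Δy|) + 1 = gcd(138,3) + 1 = 3 + 1 = 4.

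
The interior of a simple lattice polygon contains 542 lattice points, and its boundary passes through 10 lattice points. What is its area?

546

By Pick's theorem, A = I + B/2 − 1 = 542 + 10/2 − 1 = 546.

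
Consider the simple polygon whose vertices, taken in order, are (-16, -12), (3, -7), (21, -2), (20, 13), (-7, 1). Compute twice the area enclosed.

813

By the shoelace formula, twice the signed area is |[(-16)·(-7) − 3·(-12)] + [3·(-2) − 21·(-7)] + [21·13 − 20·(-2)] + [20·1 − (-7)·13] + [(-7)·(-12) − (-16)·1]| = 813, so the area is 813/2.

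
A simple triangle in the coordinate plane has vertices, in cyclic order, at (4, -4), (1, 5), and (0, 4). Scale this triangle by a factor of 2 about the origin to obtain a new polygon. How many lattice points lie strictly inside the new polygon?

Using the shoelace formula, 2A = |(4·5 − 1·(-4)) + (1·4 − 0·5) + (0·(-4) − 4·4)| = 12, so the area is 6.
Summing gcd(|Δx|,|Δy|) over the edges gives the boundary count: gcd(3,9) + gcd(1,1) + gcd(4,8) = 3+1+4 = 8.
Scaling by 2 multiplies the area by 2² = 4 (so the new area is 24) and multiplies the boundary lattice-point count by 2, giving 16.
By Pick's theorem, the interior count of the dilated polygon is 24 − 16/2 + 1 = 17.

17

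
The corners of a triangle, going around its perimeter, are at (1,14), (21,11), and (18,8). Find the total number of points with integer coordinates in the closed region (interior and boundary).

Using the shoelace formula, 2A = |(1·11 − 21·14) + (21·8 − 18·11) + (18·14 − 1·8)| = 69, so the area is 34.5.
Along each edge there are gcd(|Δx|,|Δy|)+1 lattice points, so counting each shared vertex once the boundary has gcd(20,3) + gcd(3,3) + gcd(17,6) = 1+3+1 = 5.
Pick's theorem gives I = A − B/2 + 1 = 34.5 − 5/2 + 1 = 33, so the closed region contains I + B = 33 + 5 = 38 lattice points.

38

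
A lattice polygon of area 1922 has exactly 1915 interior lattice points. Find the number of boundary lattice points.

16

Pick's theorem gives A = I + B/2 − 1, so B = 2(A − I + 1) = 2(1922 − 1915 + 1) = 16.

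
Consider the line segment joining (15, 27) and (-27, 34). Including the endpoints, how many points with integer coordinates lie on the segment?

The number of lattice points on a segment between lattice points is gcd(|Δx|,|Δy|) + 1 = gcd(42,7) + 1 = 7 + 1 = 8.

8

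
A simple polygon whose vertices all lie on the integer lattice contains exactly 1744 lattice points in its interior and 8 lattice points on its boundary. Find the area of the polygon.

By Pick's theorem, A = I + B/2 − 1 = 1744 + 8/2 − 1 = 1747.

1747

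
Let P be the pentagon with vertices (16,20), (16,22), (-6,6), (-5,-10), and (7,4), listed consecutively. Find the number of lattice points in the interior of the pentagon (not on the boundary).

The shoelace formula gives twice the area as |(16·22 − 16·20) + (16·6 − (-6)·22) + ((-6)·(-10) − (-5)·6) + ((-5)·4 − 7·(-10)) + (7·20 − 16·4)| = 476, so the area is 238.
Along each edge there are gcd(|Δx|,|Δy|)+1 lattice points, so counting each shared vertex once the boundary has gcd(0,2) + gcd(22,16) + gcd(1,16) + gcd(12,14) + gcd(9,16) = 2+2+1+2+1 = 8.
Pick's theorem gives I = A − B/2 + 1 = 238 − 8/2 + 1 = 235.

235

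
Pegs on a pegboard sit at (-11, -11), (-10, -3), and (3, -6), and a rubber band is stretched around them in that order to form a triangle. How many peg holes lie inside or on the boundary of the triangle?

56

The shoelace formula gives twice the area as |((-11)·(-3) − (-10)·(-11)) + ((-10)·(-6) − 3·(-3)) + (3·(-11) − (-11)·(-6))| = 107, so the area is 53.5.
The number of boundary lattice points is Σ gcd(|Δx|,|Δy|) = gcd(1,8) + gcd(13,3) + gcd(14,5) = 1+1+1 = 3.
Pick's theorem gives I = A − B/2 + 1 = 53.5 − 3/2 + 1 = 53, so the closed region contains I + B = 53 + 3 = 56 lattice points.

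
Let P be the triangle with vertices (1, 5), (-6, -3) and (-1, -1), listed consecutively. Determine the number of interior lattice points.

12

By the shoelace formula, twice the signed area is |[1·(-3) − (-6)·5] + [(-6)·(-1) − (-1)·(-3)] + [(-1)·5 − 1·(-1)]| = 26, so the area is 13.
The number of boundary lattice points is Σ gcd(|Δx|,|Δy|) = gcd(7,8) + gcd(5,2) + gcd(2,6) = 1+1+2 = 4.
Pick's theorem gives I = A − B/2 + 1 = 13 − 4/2 + 1 = 12.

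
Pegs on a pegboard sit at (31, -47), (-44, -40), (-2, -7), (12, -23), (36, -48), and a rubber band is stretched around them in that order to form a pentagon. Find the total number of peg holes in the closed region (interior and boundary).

1456

The shoelace formula gives twice the area as |(31·(-40) − (-44)·(-47)) + ((-44)·(-7) − (-2)·(-40)) + ((-2)·(-23) − 12·(-7)) + (12·(-48) − 36·(-23)) + (36·(-47) − 31·(-48))| = 2902, so the area is 1451.
The number of boundary lattice points is Σ gcd(|Δx|,|Δy|) = gcd(75,7) + gcd(42,33) + gcd(14,16) + gcd(24,25) + gcd(5,1) = 1+3+2+1+1 = 8.
Pick's theorem gives I = A − B/2 + 1 = 1451 − 8/2 + 1 = 1448, so the closed region contains I + B = 1448 + 8 = 1456 lattice points.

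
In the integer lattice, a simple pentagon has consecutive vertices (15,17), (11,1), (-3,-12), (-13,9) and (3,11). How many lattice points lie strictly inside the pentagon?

Using the shoelace formula, 2A = |(15·1 − 11·17) + (11·(-12) − (-3)·1) + ((-3)·9 − (-13)·(-12)) + ((-13)·11 − 3·9) + (3·17 − 15·11)| = 768, so the area is 384.
Along each edge there are gcd(|Δx|,|Δy|)+1 lattice points, so counting each shared vertex once the boundary has gcd(4,16) + gcd(14,13) + gcd(10,21) + gcd(16,2) + gcd(12,6) = 4+1+1+2+6 = 14.
Pick's theorem gives I = A − B/2 + 1 = 384 − 14/2 + 1 = 378.

378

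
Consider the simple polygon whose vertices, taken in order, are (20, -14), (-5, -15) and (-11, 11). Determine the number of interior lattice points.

By the shoelace formula, twice the signed area is |[20·(-15) − (-5)·(-14)] + [(-5)·11 − (-11)·(-15)] + [(-11)·(-14) − 20·11]| = 656, so the area is 328.
Summing gcd(|Δx|,|Δy|) over the edges gives the boundary count: gcd(25,1) + gcd(6,26) + gcd(31,25) = 1+2+1 = 4.
Pick's theorem gives I = A − B/2 + 1 = 328 − 4/2 + 1 = 327.

327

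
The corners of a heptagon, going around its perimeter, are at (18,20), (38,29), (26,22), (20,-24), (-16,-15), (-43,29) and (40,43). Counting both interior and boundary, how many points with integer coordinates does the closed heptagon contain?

Using the shoelace formula, 2A = |[18·29 − 38·20] + [38·22 − 26·29] + [26·(-24) − 20·22] + [20·(-15) − (-16)·(-24)] + [(-16)·29 − (-43)·(-15)] + [(-43)·43 − 40·29] + [40·20 − 18·43]| = 5996, so the area is 2998.
Summing gcd(|Δx|,|Δy|) over the edges gives the boundary count: gcd(20,9) + gcd(12,7) + gcd(6,46) + gcd(36,9) + gcd(27,44) + gcd(83,14) + gcd(22,23) = 1+1+2+9+1+1+1 = 16.
Pick's theorem gives I = A − B/2 + 1 = 2998 − 16/2 + 1 = 2991, so the closed region contains I + B = 2991 + 16 = 3007 lattice points.

3007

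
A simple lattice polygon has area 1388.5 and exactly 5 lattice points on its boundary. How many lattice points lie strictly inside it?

1387

Pick's theorem A = I + B/2 − 1 rearranges to I = A − B/2 + 1 = 1388.5 − 5/2 + 1 = 1387.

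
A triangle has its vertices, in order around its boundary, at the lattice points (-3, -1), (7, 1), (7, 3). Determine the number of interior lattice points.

8

By the shoelace formula, twice the signed area is |((-3)·1 − 7·(-1)) + (7·3 − 7·1) + (7·(-1) − (-3)·3)| = 20, so the area is 10.
The number of boundary lattice points is Σ gcd(|Δx|,|Δy|) = gcd(10,2) + gcd(0,2) + gcd(10,4) = 2+2+2 = 6.
By Pick's theorem A = I + B/2 − 1, so I = 10 − 6/2 + 1 = 8.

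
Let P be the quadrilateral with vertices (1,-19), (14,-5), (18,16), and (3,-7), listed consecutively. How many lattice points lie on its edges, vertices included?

5

Along each edge there are gcd(|Δx|,|Δy|)+1 lattice points, so counting each shared vertex once the boundary has gcd(13,14) + gcd(4,21) + gcd(15,23) + gcd(2,12) = 1+1+1+2 = 5.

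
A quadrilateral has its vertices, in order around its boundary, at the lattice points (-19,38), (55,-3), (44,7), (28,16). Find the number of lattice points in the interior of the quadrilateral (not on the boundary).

The shoelace formula gives twice the area as |[(-19)·(-3) − 55·38] + [55·7 − 44·(-3)] + [44·16 − 28·7] + [28·38 − (-19)·16]| = 360, so the area is 180.
Summing gcd(|Δx|,|Δy|) over the edges gives the boundary count: gcd(74,41) + gcd(11,10) + gcd(16,9) + gcd(47,22) = 1+1+1+1 = 4.
By Pick's theorem A = I + B/2 − 1, so I = 180 − 4/2 + 1 = 179.

179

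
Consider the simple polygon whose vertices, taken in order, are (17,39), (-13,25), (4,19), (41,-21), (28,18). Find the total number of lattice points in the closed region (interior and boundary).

927

By the shoelace formula, twice the signed area is |[17·25 − (-13)·39] + [(-13)·19 − 4·25] + [4·(-21) − 41·19] + [41·18 − 28·(-21)] + [28·39 − 17·18]| = 1834, so the area is 917.
The number of boundary lattice points is Σ gcd(|Δx|,|Δy|) = gcd(30,14) + gcd(17,6) + gcd(37,40) + gcd(13,39) + gcd(11,21) = 2+1+1+13+1 = 18.
Pick's theorem gives I = A − B/2 + 1 = 917 − 18/2 + 1 = 909, so the closed region contains I + B = 909 + 18 = 927 lattice points.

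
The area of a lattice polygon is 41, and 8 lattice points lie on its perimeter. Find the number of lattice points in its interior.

38

From Pick's theorem, I = A − B/2 + 1 = 41 − 8/2 + 1 = 38.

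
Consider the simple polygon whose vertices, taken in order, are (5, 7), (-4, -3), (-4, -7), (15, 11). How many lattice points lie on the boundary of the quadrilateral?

8

Summing gcd(|Δx|,|Δy|) over the edges gives the boundary count: gcd(9,10) + gcd(0,4) + gcd(19,18) + gcd(10,4) = 1+4+1+2 = 8.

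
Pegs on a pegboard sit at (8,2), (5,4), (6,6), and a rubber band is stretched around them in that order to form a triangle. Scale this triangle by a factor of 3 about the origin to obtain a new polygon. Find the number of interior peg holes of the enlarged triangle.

By the shoelace formula, twice the signed area is |[8·4 − 5·2] + [5·6 − 6·4] + [6·2 − 8·6]| = 8, so the area is 4.
The number of boundary lattice points is Σ gcd(|Δx|,|Δy|) = gcd(3,2) + gcd(1,2) + gcd(2,4) = 1+1+2 = 4.
Scaling by 3 multiplies the area by 3² = 9 (so the new area is 36) and multiplies the boundary lattice-point count by 3, giving 12.
By Pick's theorem, the interior count of the dilated polygon is 36 − 12/2 + 1 = 31.

31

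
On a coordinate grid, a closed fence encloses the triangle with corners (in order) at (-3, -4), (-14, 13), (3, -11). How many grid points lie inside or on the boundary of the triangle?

15

The shoelace formula gives twice the area as |[(-3)·13 − (-14)·(-4)] + [(-14)·(-11) − 3·13] + [3·(-4) − (-3)·(-11)]| = 25, so the area is 25/2.
The number of boundary lattice points is Σ gcd(|Δx|,|Δy|) = gcd(11,17) + gcd(17,24) + gcd(6,7) = 1+1+1 = 3.
Pick's theorem gives I = A − B/2 + 1 = 25/2 − 3/2 + 1 = 12, so the closed region contains I + B = 12 + 3 = 15 lattice points.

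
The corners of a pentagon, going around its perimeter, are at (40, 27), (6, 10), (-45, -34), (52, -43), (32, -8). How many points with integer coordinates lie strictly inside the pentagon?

Using the shoelace formula, 2A = |(40·10 − 6·27) + (6·(-34) − (-45)·10) + ((-45)·(-43) − 52·(-34)) + (52·(-8) − 32·(-43)) + (32·27 − 40·(-8))| = 6331, so the area is 6331/2.
Summing gcd(|Δx|,|Δy|) over the edges gives the boundary count: gcd(34,17) + gcd(51,44) + gcd(97,9) + gcd(20,35) + gcd(8,35) = 17+1+1+5+1 = 25.
By Pick's theorem A = I + B/2 − 1, so I = 6331/2 − 25/2 + 1 = 3154.

3154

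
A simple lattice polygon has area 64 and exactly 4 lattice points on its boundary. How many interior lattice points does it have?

63

From Pick's theorem, I = A − B/2 + 1 = 64 − 4/2 + 1 = 63.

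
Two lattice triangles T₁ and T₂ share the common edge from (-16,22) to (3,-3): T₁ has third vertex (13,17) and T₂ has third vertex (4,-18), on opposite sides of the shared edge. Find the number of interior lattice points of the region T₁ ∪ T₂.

430

The union is the simple quadrilateral with vertices (-16,22), (13,17), (3,-3), (4,-18) in order.
The shoelace formula gives twice the area as |((-16)·17 − 13·22) + (13·(-3) − 3·17) + (3·(-18) − 4·(-3)) + (4·22 − (-16)·(-18))| = 890, so the area is 445.
Along each edge there are gcd(|Δx|,|Δy|)+1 lattice points, so counting each shared vertex once the boundary has gcd(29,5) + gcd(10,20) + gcd(1,15) + gcd(20,40) = 1+10+1+20 = 32.
By Pick's theorem I = A − B/2 + 1 = 445 − 32/2 + 1 = 430.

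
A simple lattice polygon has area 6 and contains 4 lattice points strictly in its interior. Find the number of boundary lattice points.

6

Pick's theorem gives A = I + B/2 − 1, so B = 2(A − I + 1) = 2(6 − 4 + 1) = 6.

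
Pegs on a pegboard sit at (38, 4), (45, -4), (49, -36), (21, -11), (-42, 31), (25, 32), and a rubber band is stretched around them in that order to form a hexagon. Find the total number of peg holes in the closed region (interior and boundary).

2308

The shoelace formula gives twice the area as |[38·(-4) − 45·4] + [45·(-36) − 49·(-4)] + [49·(-11) − 21·(-36)] + [21·31 − (-42)·(-11)] + [(-42)·32 − 25·31] + [25·4 − 38·32]| = 4585, so the area is 2292.5.
Along each edge there are gcd(|Δx|,|Δy|)+1 lattice points, so counting each shared vertex once the boundary has gcd(7,8) + gcd(4,32) + gcd(28,25) + gcd(63,42) + gcd(67,1) + gcd(13,28) = 1+4+1+21+1+1 = 29.
Pick's theorem gives I = A − B/2 + 1 = 2292.5 − 29/2 + 1 = 2279, so the closed region contains I + B = 2279 + 29 = 2308 lattice points.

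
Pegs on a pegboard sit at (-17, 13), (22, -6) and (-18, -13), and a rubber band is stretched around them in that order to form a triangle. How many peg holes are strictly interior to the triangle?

By the shoelace formula, twice the signed area is |[(-17)·(-6) − 22·13] + [22·(-13) − (-18)·(-6)] + [(-18)·13 − (-17)·(-13)]| = 1033, so the area is 1033/2.
Summing gcd(|Δx|,|Δy|) over the edges gives the boundary count: gcd(39,19) + gcd(40,7) + gcd(1,26) = 1+1+1 = 3.
By Pick's theorem A = I + B/2 − 1, so I = 1033/2 − 3/2 + 1 = 516.

516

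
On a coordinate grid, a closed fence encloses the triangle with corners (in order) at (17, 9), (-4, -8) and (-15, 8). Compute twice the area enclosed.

The shoelace formula gives twice the area as |(17·(-8) − (-4)·9) + ((-4)·8 − (-15)·(-8)) + ((-15)·9 − 17·8)| = 523, so the area is 523/2.

523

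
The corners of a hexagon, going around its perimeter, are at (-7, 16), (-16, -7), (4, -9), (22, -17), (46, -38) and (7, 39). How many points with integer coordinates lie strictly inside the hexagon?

1495

By the shoelace formula, twice the signed area is |[(-7)·(-7) − (-16)·16] + [(-16)·(-9) − 4·(-7)] + [4·(-17) − 22·(-9)] + [22·(-38) − 46·(-17)] + [46·39 − 7·(-38)] + [7·16 − (-7)·39]| = 2998, so the area is 1499.
Along each edge there are gcd(|Δx|,|Δy|)+1 lattice points, so counting each shared vertex once the boundary has gcd(9,23) + gcd(20,2) + gcd(18,8) + gcd(24,21) + gcd(39,77) + gcd(14,23) = 1+2+2+3+1+1 = 10.
By Pick's theorem A = I + B/2 − 1, so I = 1499 − 10/2 + 1 = 1495.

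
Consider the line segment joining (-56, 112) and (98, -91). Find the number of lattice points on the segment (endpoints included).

The number of lattice points on a segment between lattice points is gcd(|Δx|,|Δy|) + 1 = gcd(154,203) + 1 = 7 + 1 = 8.

8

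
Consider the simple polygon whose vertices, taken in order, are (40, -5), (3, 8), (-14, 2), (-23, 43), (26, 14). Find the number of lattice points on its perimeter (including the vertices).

5

Along each edge there are gcd(|Δx|,|Δy|)+1 lattice points, so counting each shared vertex once the boundary has gcd(37,13) + gcd(17,6) + gcd(9,41) + gcd(49,29) + gcd(14,19) = 1+1+1+1+1 = 5.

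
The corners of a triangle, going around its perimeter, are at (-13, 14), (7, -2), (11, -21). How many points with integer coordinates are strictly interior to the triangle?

156

Using the shoelace formula, 2A = |[(-13)·(-2) − 7·14] + [7·(-21) − 11·(-2)] + [11·14 − (-13)·(-21)]| = 316, so the area is 158.
The number of boundary lattice points is Σ gcd(|Δx|,|Δy|) = gcd(20,16) + gcd(4,19) + gcd(24,35) = 4+1+1 = 6.
Pick's theorem gives I = A − B/2 + 1 = 158 − 6/2 + 1 = 156.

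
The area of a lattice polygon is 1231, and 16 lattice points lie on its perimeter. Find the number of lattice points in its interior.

1224

Pick's theorem A = I + B/2 − 1 rearranges to I = A − B/2 + 1 = 1231 − 16/2 + 1 = 1224.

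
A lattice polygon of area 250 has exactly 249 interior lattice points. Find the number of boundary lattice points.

4

Pick's theorem gives A = I + B/2 − 1, so B = 2(A − I + 1) = 2(250 − 249 + 1) = 4.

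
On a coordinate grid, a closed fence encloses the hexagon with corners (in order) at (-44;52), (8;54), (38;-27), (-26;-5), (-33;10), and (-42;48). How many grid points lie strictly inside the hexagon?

3802

By the shoelace formula, twice the signed area is |[(-44)·54 − 8·52] + [8·(-27) − 38·54] + [38·(-5) − (-26)·(-27)] + [(-26)·10 − (-33)·(-5)] + [(-33)·48 − (-42)·10] + [(-42)·52 − (-44)·48]| = 7613, so the area is 7613/2.
Along each edge there are gcd(|Δx|,|Δy|)+1 lattice points, so counting each shared vertex once the boundary has gcd(52,2) + gcd(30,81) + gcd(64,22) + gcd(7,15) + gcd(9,38) + gcd(2,4) = 2+3+2+1+1+2 = 11.
Pick's theorem gives I = A − B/2 + 1 = 7613/2 − 11/2 + 1 = 3802.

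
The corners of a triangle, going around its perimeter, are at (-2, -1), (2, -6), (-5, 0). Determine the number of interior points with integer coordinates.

Using the shoelace formula, 2A = |[(-2)·(-6) − 2·(-1)] + [2·0 − (-5)·(-6)] + [(-5)·(-1) − (-2)·0]| = 11, so the area is 5.5.
Summing gcd(|Δx|,|Δy|) over the edges gives the boundary count: gcd(4,5) + gcd(7,6) + gcd(3,1) = 1+1+1 = 3.
By Pick's theorem A = I + B/2 − 1, so I = 5.5 − 3/2 + 1 = 5.

5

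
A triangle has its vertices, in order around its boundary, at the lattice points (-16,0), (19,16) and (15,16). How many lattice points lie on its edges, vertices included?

The number of boundary lattice points is Σ gcd(|Δx|,|Δy|) = gcd(35,16) + gcd(4,0) + gcd(31,16) = 1+4+1 = 6.

6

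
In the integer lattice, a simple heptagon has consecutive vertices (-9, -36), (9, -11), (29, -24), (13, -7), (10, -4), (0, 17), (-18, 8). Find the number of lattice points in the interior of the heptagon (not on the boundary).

917

By the shoelace formula, twice the signed area is |[(-9)·(-11) − 9·(-36)] + [9·(-24) − 29·(-11)] + [29·(-7) − 13·(-24)] + [13·(-4) − 10·(-7)] + [10·17 − 0·(-4)] + [0·8 − (-18)·17] + [(-18)·(-36) − (-9)·8]| = 1849, so the area is 1849/2.
Summing gcd(|Δx|,|Δy|) over the edges gives the boundary count: gcd(18,25) + gcd(20,13) + gcd(16,17) + gcd(3,3) + gcd(10,21) + gcd(18,9) + gcd(9,44) = 1+1+1+3+1+9+1 = 17.
Pick's theorem gives I = A − B/2 + 1 = 1849/2 − 17/2 + 1 = 917.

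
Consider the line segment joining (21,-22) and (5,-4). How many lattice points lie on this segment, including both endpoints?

3

The number of lattice points on a segment between lattice points is gcd(|Δx|,|Δy|) + 1 = gcd(16,18) + 1 = 2 + 1 = 3.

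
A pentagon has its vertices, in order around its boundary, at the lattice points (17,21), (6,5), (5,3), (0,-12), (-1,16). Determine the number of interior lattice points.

The shoelace formula gives twice the area as |(17·5 − 6·21) + (6·3 − 5·5) + (5·(-12) − 0·3) + (0·16 − (-1)·(-12)) + ((-1)·21 − 17·16)| = 413, so the area is 413/2.
The number of boundary lattice points is Σ gcd(|Δx|,|Δy|) = gcd(11,16) + gcd(1,2) + gcd(5,15) + gcd(1,28) + gcd(18,5) = 1+1+5+1+1 = 9.
By Pick's theorem A = I + B/2 − 1, so I = 413/2 − 9/2 + 1 = 203.

203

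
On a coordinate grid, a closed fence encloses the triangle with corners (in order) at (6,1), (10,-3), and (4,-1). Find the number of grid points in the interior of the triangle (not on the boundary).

Using the shoelace formula, 2A = |[6·(-3) − 10·1] + [10·(-1) − 4·(-3)] + [4·1 − 6·(-1)]| = 16, so the area is 8.
The number of boundary lattice points is Σ gcd(|Δx|,|Δy|) = gcd(4,4) + gcd(6,2) + gcd(2,2) = 4+2+2 = 8.
Pick's theorem gives I = A − B/2 + 1 = 8 − 8/2 + 1 = 5.

5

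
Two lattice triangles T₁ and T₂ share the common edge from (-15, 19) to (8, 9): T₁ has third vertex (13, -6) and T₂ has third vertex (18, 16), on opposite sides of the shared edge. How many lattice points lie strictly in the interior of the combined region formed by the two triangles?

274

The union is the simple quadrilateral with vertices (-15, 19), (13, -6), (8, 9), (18, 16) in order.
Using the shoelace formula, 2A = |((-15)·(-6) − 13·19) + (13·9 − 8·(-6)) + (8·16 − 18·9) + (18·19 − (-15)·16)| = 556, so the area is 278.
The number of boundary lattice points is Σ gcd(|Δx|,|Δy|) = gcd(28,25) + gcd(5,15) + gcd(10,7) + gcd(33,3) = 1+5+1+3 = 10.
By Pick's theorem I = A − B/2 + 1 = 278 − 10/2 + 1 = 274.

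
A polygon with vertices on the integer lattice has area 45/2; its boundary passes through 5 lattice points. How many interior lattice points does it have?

Pick's theorem A = I + B/2 − 1 rearranges to I = A − B/2 + 1 = 45/2 − 5/2 + 1 = 21.

21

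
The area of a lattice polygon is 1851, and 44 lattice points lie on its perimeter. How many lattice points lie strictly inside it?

1830

Pick's theorem A = I + B/2 − 1 rearranges to I = A − B/2 + 1 = 1851 − 44/2 + 1 = 1830.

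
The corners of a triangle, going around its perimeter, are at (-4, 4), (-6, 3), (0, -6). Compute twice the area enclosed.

24

By the shoelace formula, twice the signed area is |((-4)·3 − (-6)·4) + ((-6)·(-6) − 0·3) + (0·4 − (-4)·(-6))| = 24, so the area is 12.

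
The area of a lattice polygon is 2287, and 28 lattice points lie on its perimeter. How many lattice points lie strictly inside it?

2274

Pick's theorem A = I + B/2 − 1 rearranges to I = A − B/2 + 1 = 2287 − 28/2 + 1 = 2274.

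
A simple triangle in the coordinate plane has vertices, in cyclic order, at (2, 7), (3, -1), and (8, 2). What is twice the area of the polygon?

43

Using the shoelace formula, 2A = |(2·(-1) − 3·7) + (3·2 − 8·(-1)) + (8·7 − 2·2)| = 43, so the area is 21.5.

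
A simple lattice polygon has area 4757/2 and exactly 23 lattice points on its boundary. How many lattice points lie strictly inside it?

2368

From Pick's theorem, I = A − B/2 + 1 = 4757/2 − 23/2 + 1 = 2368.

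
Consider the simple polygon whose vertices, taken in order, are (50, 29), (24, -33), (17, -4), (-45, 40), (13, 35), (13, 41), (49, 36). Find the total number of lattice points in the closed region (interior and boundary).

Using the shoelace formula, 2A = |(50·(-33) − 24·29) + (24·(-4) − 17·(-33)) + (17·40 − (-45)·(-4)) + ((-45)·35 − 13·40) + (13·41 − 13·35) + (13·36 − 49·41) + (49·29 − 50·36)| = 5318, so the area is 2659.
The number of boundary lattice points is Σ gcd(|Δx|,|Δy|) = gcd(26,62) + gcd(7,29) + gcd(62,44) + gcd(58,5) + gcd(0,6) + gcd(36,5) + gcd(1,7) = 2+1+2+1+6+1+1 = 14.
Pick's theorem gives I = A − B/2 + 1 = 2659 − 14/2 + 1 = 2653, so the closed region contains I + B = 2653 + 14 = 2667 lattice points.

2667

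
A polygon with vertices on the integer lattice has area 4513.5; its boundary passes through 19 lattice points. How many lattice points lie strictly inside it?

From Pick's theorem, I = A − B/2 + 1 = 4513.5 − 19/2 + 1 = 4505.

4505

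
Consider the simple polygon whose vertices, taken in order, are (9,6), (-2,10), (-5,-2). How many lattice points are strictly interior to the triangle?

70

Using the shoelace formula, 2A = |(9·10 − (-2)·6) + ((-2)·(-2) − (-5)·10) + ((-5)·6 − 9·(-2))| = 144, so the area is 72.
The number of boundary lattice points is Σ gcd(|Δx|,|Δy|) = gcd(11,4) + gcd(3,12) + gcd(14,8) = 1+3+2 = 6.
Pick's theorem gives I = A − B/2 + 1 = 72 − 6/2 + 1 = 70.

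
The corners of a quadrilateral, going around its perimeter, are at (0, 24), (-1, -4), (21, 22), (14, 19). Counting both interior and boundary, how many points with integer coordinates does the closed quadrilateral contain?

The shoelace formula gives twice the area as |(0·(-4) − (-1)·24) + ((-1)·22 − 21·(-4)) + (21·19 − 14·22) + (14·24 − 0·19)| = 513, so the area is 256.5.
Along each edge there are gcd(|Δx|,|Δy|)+1 lattice points, so counting each shared vertex once the boundary has gcd(1,28) + gcd(22,26) + gcd(7,3) + gcd(14,5) = 1+2+1+1 = 5.
Pick's theorem gives I = A − B/2 + 1 = 256.5 − 5/2 + 1 = 255, so the closed region contains I + B = 255 + 5 = 260 lattice points.

260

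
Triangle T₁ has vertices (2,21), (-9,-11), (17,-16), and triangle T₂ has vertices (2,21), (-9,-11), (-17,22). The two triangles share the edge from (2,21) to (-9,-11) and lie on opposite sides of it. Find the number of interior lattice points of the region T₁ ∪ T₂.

752

The union is the simple quadrilateral with vertices (2,21), (17,-16), (-9,-11), (-17,22) in order.
By the shoelace formula, twice the signed area is |(2·(-16) − 17·21) + (17·(-11) − (-9)·(-16)) + ((-9)·22 − (-17)·(-11)) + ((-17)·21 − 2·22)| = 1506, so the area is 753.
Summing gcd(|Δx|,|Δy|) over the edges gives the boundary count: gcd(15,37) + gcd(26,5) + gcd(8,33) + gcd(19,1) = 1+1+1+1 = 4.
By Pick's theorem I = A − B/2 + 1 = 753 − 4/2 + 1 = 752.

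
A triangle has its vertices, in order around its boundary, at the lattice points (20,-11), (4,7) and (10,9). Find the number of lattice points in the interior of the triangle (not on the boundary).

64

By the shoelace formula, twice the signed area is |[20·7 − 4·(-11)] + [4·9 − 10·7] + [10·(-11) − 20·9]| = 140, so the area is 70.
Summing gcd(|Δx|,|Δy|) over the edges gives the boundary count: gcd(16,18) + gcd(6,2) + gcd(10,20) = 2+2+10 = 14.
By Pick's theorem A = I + B/2 − 1, so I = 70 − 14/2 + 1 = 64.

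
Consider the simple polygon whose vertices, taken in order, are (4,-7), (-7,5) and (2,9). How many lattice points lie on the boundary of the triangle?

Summing gcd(|Δx|,|Δy|) over the edges gives the boundary count: gcd(11,12) + gcd(9,4) + gcd(2,16) = 1+1+2 = 4.

4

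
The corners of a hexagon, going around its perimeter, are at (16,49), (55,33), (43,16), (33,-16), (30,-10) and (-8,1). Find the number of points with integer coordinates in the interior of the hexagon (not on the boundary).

Using the shoelace formula, 2A = |[16·33 − 55·49] + [55·16 − 43·33] + [43·(-16) − 33·16] + [33·(-10) − 30·(-16)] + [30·1 − (-8)·(-10)] + [(-8)·49 − 16·1]| = 4230, so the area is 2115.
Along each edge there are gcd(|Δx|,|Δy|)+1 lattice points, so counting each shared vertex once the boundary has gcd(39,16) + gcd(12,17) + gcd(10,32) + gcd(3,6) + gcd(38,11) + gcd(24,48) = 1+1+2+3+1+24 = 32.
By Pick's theorem A = I + B/2 − 1, so I = 2115 − 32/2 + 1 = 2100.

2100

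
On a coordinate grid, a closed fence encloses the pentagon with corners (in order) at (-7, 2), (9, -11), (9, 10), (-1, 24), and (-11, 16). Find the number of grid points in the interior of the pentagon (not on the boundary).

393

By the shoelace formula, twice the signed area is |((-7)·(-11) − 9·2) + (9·10 − 9·(-11)) + (9·24 − (-1)·10) + ((-1)·16 − (-11)·24) + ((-11)·2 − (-7)·16)| = 812, so the area is 406.
Along each edge there are gcd(|Δx|,|Δy|)+1 lattice points, so counting each shared vertex once the boundary has gcd(16,13) + gcd(0,21) + gcd(10,14) + gcd(10,8) + gcd(4,14) = 1+21+2+2+2 = 28.
Pick's theorem gives I = A − B/2 + 1 = 406 − 28/2 + 1 = 393.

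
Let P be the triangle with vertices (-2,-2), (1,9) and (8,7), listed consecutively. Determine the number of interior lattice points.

41

The shoelace formula gives twice the area as |[(-2)·9 − 1·(-2)] + [1·7 − 8·9] + [8·(-2) − (-2)·7]| = 83, so the area is 83/2.
Along each edge there are gcd(|Δx|,|Δy|)+1 lattice points, so counting each shared vertex once the boundary has gcd(3,11) + gcd(7,2) + gcd(10,9) = 1+1+1 = 3.
Pick's theorem gives I = A − B/2 + 1 = 83/2 − 3/2 + 1 = 41.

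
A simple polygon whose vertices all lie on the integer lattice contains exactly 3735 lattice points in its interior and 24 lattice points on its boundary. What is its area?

3746

Pick's theorem states A = I + B/2 − 1, so A = 3735 + 24/2 − 1 = 3746.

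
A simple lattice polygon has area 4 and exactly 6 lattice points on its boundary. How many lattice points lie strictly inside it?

2

From Pick's theorem, I = A − B/2 + 1 = 4 − 6/2 + 1 = 2.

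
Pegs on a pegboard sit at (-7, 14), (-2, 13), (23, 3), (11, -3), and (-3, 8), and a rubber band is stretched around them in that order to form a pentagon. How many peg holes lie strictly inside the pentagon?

182

Using the shoelace formula, 2A = |((-7)·13 − (-2)·14) + ((-2)·3 − 23·13) + (23·(-3) − 11·3) + (11·8 − (-3)·(-3)) + ((-3)·14 − (-7)·8)| = 377, so the area is 188.5.
Summing gcd(|Δx|,|Δy|) over the edges gives the boundary count: gcd(5,1) + gcd(25,10) + gcd(12,6) + gcd(14,11) + gcd(4,6) = 1+5+6+1+2 = 15.
By Pick's theorem A = I + B/2 − 1, so I = 188.5 − 15/2 + 1 = 182.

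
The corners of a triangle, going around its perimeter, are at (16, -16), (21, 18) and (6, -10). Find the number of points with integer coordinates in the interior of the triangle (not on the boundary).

The shoelace formula gives twice the area as |(16·18 − 21·(-16)) + (21·(-10) − 6·18) + (6·(-16) − 16·(-10))| = 370, so the area is 185.
Along each edge there are gcd(|Δx|,|Δy|)+1 lattice points, so counting each shared vertex once the boundary has gcd(5,34) + gcd(15,28) + gcd(10,6) = 1+1+2 = 4.
By Pick's theorem A = I + B/2 − 1, so I = 185 − 4/2 + 1 = 184.

184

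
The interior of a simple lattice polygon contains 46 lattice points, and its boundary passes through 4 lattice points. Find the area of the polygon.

Pick's theorem states A = I + B/2 − 1, so A = 46 + 4/2 − 1 = 47.

47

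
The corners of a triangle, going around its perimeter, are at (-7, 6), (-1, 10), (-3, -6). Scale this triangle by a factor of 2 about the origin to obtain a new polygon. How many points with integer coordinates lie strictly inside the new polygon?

The shoelace formula gives twice the area as |((-7)·10 − (-1)·6) + ((-1)·(-6) − (-3)·10) + ((-3)·6 − (-7)·(-6))| = 88, so the area is 44.
Summing gcd(|Δx|,|Δy|) over the edges gives the boundary count: gcd(6,4) + gcd(2,16) + gcd(4,12) = 2+2+4 = 8.
Scaling by 2 multiplies the area by 2² = 4 (so the new area is 176) and multiplies the boundary lattice-point count by 2, giving 16.
By Pick's theorem, the interior count of the dilated polygon is 176 − 16/2 + 1 = 169.

169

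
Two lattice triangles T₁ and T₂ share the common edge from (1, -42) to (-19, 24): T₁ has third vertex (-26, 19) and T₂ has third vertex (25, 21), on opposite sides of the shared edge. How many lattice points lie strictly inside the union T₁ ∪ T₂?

The union is the simple quadrilateral with vertices (1, -42), (-26, 19), (-19, 24), (25, 21) in order.
By the shoelace formula, twice the signed area is |[1·19 − (-26)·(-42)] + [(-26)·24 − (-19)·19] + [(-19)·21 − 25·24] + [25·(-42) − 1·21]| = 3406, so the area is 1703.
The number of boundary lattice points is Σ gcd(|Δx|,|Δy|) = gcd(27,61) + gcd(7,5) + gcd(44,3) + gcd(24,63) = 1+1+1+3 = 6.
By Pick's theorem I = A − B/2 + 1 = 1703 − 6/2 + 1 = 1701.

1701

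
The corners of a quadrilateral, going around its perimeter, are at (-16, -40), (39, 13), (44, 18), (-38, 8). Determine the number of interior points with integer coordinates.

Using the shoelace formula, 2A = |((-16)·13 − 39·(-40)) + (39·18 − 44·13) + (44·8 − (-38)·18) + ((-38)·(-40) − (-16)·8)| = 4166, so the area is 2083.
The number of boundary lattice points is Σ gcd(|Δx|,|Δy|) = gcd(55,53) + gcd(5,5) + gcd(82,10) + gcd(22,48) = 1+5+2+2 = 10.
Pick's theorem gives I = A − B/2 + 1 = 2083 − 10/2 + 1 = 2079.

2079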